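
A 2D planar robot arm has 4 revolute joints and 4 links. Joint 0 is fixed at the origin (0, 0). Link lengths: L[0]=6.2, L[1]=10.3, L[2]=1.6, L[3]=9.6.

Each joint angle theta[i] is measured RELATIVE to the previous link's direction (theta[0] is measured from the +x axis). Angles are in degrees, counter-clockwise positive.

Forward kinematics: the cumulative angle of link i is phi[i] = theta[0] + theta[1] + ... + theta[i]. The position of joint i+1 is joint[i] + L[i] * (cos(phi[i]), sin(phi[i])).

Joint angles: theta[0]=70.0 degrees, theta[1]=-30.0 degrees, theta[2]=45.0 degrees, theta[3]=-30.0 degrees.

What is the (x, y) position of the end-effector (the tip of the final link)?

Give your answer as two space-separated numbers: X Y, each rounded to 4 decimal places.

Answer: 15.6566 21.9046

Derivation:
joint[0] = (0.0000, 0.0000)  (base)
link 0: phi[0] = 70 = 70 deg
  cos(70 deg) = 0.3420, sin(70 deg) = 0.9397
  joint[1] = (0.0000, 0.0000) + 6.2 * (0.3420, 0.9397) = (0.0000 + 2.1205, 0.0000 + 5.8261) = (2.1205, 5.8261)
link 1: phi[1] = 70 + -30 = 40 deg
  cos(40 deg) = 0.7660, sin(40 deg) = 0.6428
  joint[2] = (2.1205, 5.8261) + 10.3 * (0.7660, 0.6428) = (2.1205 + 7.8903, 5.8261 + 6.6207) = (10.0108, 12.4468)
link 2: phi[2] = 70 + -30 + 45 = 85 deg
  cos(85 deg) = 0.0872, sin(85 deg) = 0.9962
  joint[3] = (10.0108, 12.4468) + 1.6 * (0.0872, 0.9962) = (10.0108 + 0.1394, 12.4468 + 1.5939) = (10.1502, 14.0407)
link 3: phi[3] = 70 + -30 + 45 + -30 = 55 deg
  cos(55 deg) = 0.5736, sin(55 deg) = 0.8192
  joint[4] = (10.1502, 14.0407) + 9.6 * (0.5736, 0.8192) = (10.1502 + 5.5063, 14.0407 + 7.8639) = (15.6566, 21.9046)
End effector: (15.6566, 21.9046)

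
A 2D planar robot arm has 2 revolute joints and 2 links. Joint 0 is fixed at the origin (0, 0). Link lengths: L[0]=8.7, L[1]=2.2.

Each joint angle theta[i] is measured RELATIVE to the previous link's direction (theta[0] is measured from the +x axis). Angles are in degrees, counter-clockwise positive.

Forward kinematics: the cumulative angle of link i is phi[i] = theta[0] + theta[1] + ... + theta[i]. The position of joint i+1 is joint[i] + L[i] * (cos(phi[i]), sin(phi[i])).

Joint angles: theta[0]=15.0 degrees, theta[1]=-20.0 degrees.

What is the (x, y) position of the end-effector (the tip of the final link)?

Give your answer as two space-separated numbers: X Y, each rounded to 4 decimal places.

joint[0] = (0.0000, 0.0000)  (base)
link 0: phi[0] = 15 = 15 deg
  cos(15 deg) = 0.9659, sin(15 deg) = 0.2588
  joint[1] = (0.0000, 0.0000) + 8.7 * (0.9659, 0.2588) = (0.0000 + 8.4036, 0.0000 + 2.2517) = (8.4036, 2.2517)
link 1: phi[1] = 15 + -20 = -5 deg
  cos(-5 deg) = 0.9962, sin(-5 deg) = -0.0872
  joint[2] = (8.4036, 2.2517) + 2.2 * (0.9962, -0.0872) = (8.4036 + 2.1916, 2.2517 + -0.1917) = (10.5952, 2.0600)
End effector: (10.5952, 2.0600)

Answer: 10.5952 2.0600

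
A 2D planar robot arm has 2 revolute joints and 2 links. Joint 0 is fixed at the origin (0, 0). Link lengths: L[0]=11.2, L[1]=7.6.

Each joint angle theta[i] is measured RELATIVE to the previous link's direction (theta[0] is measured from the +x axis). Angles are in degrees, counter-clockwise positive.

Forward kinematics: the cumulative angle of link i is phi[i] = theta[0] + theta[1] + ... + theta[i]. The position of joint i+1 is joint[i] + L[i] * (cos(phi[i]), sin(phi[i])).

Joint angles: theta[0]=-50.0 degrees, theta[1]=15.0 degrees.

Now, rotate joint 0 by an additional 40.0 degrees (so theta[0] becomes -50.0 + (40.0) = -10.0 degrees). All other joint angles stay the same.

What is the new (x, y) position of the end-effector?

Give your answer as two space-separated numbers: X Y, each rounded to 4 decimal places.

joint[0] = (0.0000, 0.0000)  (base)
link 0: phi[0] = -10 = -10 deg
  cos(-10 deg) = 0.9848, sin(-10 deg) = -0.1736
  joint[1] = (0.0000, 0.0000) + 11.2 * (0.9848, -0.1736) = (0.0000 + 11.0298, 0.0000 + -1.9449) = (11.0298, -1.9449)
link 1: phi[1] = -10 + 15 = 5 deg
  cos(5 deg) = 0.9962, sin(5 deg) = 0.0872
  joint[2] = (11.0298, -1.9449) + 7.6 * (0.9962, 0.0872) = (11.0298 + 7.5711, -1.9449 + 0.6624) = (18.6009, -1.2825)
End effector: (18.6009, -1.2825)

Answer: 18.6009 -1.2825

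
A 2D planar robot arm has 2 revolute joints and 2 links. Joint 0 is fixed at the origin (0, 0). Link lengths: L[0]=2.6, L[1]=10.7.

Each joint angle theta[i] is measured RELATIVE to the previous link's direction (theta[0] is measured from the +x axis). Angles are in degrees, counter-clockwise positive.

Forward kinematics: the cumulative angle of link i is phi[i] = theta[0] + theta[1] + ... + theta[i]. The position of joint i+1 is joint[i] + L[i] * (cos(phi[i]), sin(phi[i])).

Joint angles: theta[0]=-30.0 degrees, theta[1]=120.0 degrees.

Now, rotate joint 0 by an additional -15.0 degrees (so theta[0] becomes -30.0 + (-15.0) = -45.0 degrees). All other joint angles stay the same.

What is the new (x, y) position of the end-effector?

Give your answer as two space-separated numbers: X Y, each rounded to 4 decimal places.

Answer: 4.6078 8.4969

Derivation:
joint[0] = (0.0000, 0.0000)  (base)
link 0: phi[0] = -45 = -45 deg
  cos(-45 deg) = 0.7071, sin(-45 deg) = -0.7071
  joint[1] = (0.0000, 0.0000) + 2.6 * (0.7071, -0.7071) = (0.0000 + 1.8385, 0.0000 + -1.8385) = (1.8385, -1.8385)
link 1: phi[1] = -45 + 120 = 75 deg
  cos(75 deg) = 0.2588, sin(75 deg) = 0.9659
  joint[2] = (1.8385, -1.8385) + 10.7 * (0.2588, 0.9659) = (1.8385 + 2.7694, -1.8385 + 10.3354) = (4.6078, 8.4969)
End effector: (4.6078, 8.4969)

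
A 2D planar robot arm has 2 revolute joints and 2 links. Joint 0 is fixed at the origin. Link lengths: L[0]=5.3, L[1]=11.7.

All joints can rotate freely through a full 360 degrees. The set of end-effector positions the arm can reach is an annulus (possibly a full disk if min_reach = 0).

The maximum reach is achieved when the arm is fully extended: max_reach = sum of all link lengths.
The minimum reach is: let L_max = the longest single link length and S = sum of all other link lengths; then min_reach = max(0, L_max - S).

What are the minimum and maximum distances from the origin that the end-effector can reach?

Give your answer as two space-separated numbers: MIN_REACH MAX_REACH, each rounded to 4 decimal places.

Link lengths: [5.3, 11.7]
max_reach = 5.3 + 11.7 = 17
L_max = max([5.3, 11.7]) = 11.7
S (sum of others) = 17 - 11.7 = 5.3
min_reach = max(0, 11.7 - 5.3) = max(0, 6.4) = 6.4

Answer: 6.4000 17.0000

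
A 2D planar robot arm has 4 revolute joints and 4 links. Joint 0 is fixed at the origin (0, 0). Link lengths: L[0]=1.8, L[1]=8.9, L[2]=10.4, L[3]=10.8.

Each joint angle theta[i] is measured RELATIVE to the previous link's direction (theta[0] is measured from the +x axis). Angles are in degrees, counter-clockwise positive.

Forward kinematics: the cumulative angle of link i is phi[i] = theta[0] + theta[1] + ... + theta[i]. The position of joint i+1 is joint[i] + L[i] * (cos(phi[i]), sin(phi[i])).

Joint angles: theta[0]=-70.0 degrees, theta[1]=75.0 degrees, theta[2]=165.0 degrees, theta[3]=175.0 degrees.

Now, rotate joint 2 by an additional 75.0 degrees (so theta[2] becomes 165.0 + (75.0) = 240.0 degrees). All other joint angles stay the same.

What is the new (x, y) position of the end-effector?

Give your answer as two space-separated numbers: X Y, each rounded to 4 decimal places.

Answer: 10.4865 -0.9883

Derivation:
joint[0] = (0.0000, 0.0000)  (base)
link 0: phi[0] = -70 = -70 deg
  cos(-70 deg) = 0.3420, sin(-70 deg) = -0.9397
  joint[1] = (0.0000, 0.0000) + 1.8 * (0.3420, -0.9397) = (0.0000 + 0.6156, 0.0000 + -1.6914) = (0.6156, -1.6914)
link 1: phi[1] = -70 + 75 = 5 deg
  cos(5 deg) = 0.9962, sin(5 deg) = 0.0872
  joint[2] = (0.6156, -1.6914) + 8.9 * (0.9962, 0.0872) = (0.6156 + 8.8661, -1.6914 + 0.7757) = (9.4818, -0.9158)
link 2: phi[2] = -70 + 75 + 240 = 245 deg
  cos(245 deg) = -0.4226, sin(245 deg) = -0.9063
  joint[3] = (9.4818, -0.9158) + 10.4 * (-0.4226, -0.9063) = (9.4818 + -4.3952, -0.9158 + -9.4256) = (5.0865, -10.3414)
link 3: phi[3] = -70 + 75 + 240 + 175 = 420 deg
  cos(420 deg) = 0.5000, sin(420 deg) = 0.8660
  joint[4] = (5.0865, -10.3414) + 10.8 * (0.5000, 0.8660) = (5.0865 + 5.4000, -10.3414 + 9.3531) = (10.4865, -0.9883)
End effector: (10.4865, -0.9883)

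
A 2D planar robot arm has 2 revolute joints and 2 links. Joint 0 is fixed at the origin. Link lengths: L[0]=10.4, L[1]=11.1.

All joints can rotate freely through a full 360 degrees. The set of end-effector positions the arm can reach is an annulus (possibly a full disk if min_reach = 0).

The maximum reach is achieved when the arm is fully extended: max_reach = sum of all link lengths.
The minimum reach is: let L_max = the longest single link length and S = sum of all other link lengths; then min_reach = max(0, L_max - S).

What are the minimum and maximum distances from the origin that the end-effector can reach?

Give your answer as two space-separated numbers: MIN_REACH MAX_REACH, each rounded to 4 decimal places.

Answer: 0.7000 21.5000

Derivation:
Link lengths: [10.4, 11.1]
max_reach = 10.4 + 11.1 = 21.5
L_max = max([10.4, 11.1]) = 11.1
S (sum of others) = 21.5 - 11.1 = 10.4
min_reach = max(0, 11.1 - 10.4) = max(0, 0.7) = 0.7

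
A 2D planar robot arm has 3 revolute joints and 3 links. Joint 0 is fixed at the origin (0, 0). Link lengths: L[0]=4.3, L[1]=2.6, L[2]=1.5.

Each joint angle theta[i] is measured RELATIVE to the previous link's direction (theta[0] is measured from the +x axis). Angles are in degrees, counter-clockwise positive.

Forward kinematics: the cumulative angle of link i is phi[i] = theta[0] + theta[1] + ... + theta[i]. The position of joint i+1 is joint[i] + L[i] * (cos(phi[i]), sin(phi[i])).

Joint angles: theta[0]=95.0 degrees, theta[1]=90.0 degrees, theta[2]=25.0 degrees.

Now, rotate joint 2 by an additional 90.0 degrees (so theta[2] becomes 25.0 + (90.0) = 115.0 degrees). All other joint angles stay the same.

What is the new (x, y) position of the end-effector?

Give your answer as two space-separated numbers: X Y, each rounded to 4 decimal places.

joint[0] = (0.0000, 0.0000)  (base)
link 0: phi[0] = 95 = 95 deg
  cos(95 deg) = -0.0872, sin(95 deg) = 0.9962
  joint[1] = (0.0000, 0.0000) + 4.3 * (-0.0872, 0.9962) = (0.0000 + -0.3748, 0.0000 + 4.2836) = (-0.3748, 4.2836)
link 1: phi[1] = 95 + 90 = 185 deg
  cos(185 deg) = -0.9962, sin(185 deg) = -0.0872
  joint[2] = (-0.3748, 4.2836) + 2.6 * (-0.9962, -0.0872) = (-0.3748 + -2.5901, 4.2836 + -0.2266) = (-2.9649, 4.0570)
link 2: phi[2] = 95 + 90 + 115 = 300 deg
  cos(300 deg) = 0.5000, sin(300 deg) = -0.8660
  joint[3] = (-2.9649, 4.0570) + 1.5 * (0.5000, -0.8660) = (-2.9649 + 0.7500, 4.0570 + -1.2990) = (-2.2149, 2.7580)
End effector: (-2.2149, 2.7580)

Answer: -2.2149 2.7580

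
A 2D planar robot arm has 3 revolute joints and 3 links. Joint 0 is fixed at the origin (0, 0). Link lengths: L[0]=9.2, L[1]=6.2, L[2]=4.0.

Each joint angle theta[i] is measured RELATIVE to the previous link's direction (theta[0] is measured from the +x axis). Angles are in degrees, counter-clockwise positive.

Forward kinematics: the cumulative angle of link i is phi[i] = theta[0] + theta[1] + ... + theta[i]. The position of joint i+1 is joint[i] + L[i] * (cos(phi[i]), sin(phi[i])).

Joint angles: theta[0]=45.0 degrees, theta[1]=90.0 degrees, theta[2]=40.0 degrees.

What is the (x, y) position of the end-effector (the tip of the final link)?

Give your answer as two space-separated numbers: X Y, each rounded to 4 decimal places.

Answer: -1.8635 11.2381

Derivation:
joint[0] = (0.0000, 0.0000)  (base)
link 0: phi[0] = 45 = 45 deg
  cos(45 deg) = 0.7071, sin(45 deg) = 0.7071
  joint[1] = (0.0000, 0.0000) + 9.2 * (0.7071, 0.7071) = (0.0000 + 6.5054, 0.0000 + 6.5054) = (6.5054, 6.5054)
link 1: phi[1] = 45 + 90 = 135 deg
  cos(135 deg) = -0.7071, sin(135 deg) = 0.7071
  joint[2] = (6.5054, 6.5054) + 6.2 * (-0.7071, 0.7071) = (6.5054 + -4.3841, 6.5054 + 4.3841) = (2.1213, 10.8894)
link 2: phi[2] = 45 + 90 + 40 = 175 deg
  cos(175 deg) = -0.9962, sin(175 deg) = 0.0872
  joint[3] = (2.1213, 10.8894) + 4 * (-0.9962, 0.0872) = (2.1213 + -3.9848, 10.8894 + 0.3486) = (-1.8635, 11.2381)
End effector: (-1.8635, 11.2381)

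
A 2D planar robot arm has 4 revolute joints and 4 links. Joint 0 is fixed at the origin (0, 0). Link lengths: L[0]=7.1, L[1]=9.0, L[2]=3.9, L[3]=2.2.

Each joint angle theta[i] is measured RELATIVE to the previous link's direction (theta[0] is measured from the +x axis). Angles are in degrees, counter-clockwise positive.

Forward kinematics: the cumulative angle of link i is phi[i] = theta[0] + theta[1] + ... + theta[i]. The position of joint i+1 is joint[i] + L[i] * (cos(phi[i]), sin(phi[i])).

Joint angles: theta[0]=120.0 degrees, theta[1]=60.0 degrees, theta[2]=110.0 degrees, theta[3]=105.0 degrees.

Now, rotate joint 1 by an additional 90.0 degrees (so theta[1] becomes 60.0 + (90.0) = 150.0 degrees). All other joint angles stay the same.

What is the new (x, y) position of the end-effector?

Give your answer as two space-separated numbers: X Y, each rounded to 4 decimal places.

joint[0] = (0.0000, 0.0000)  (base)
link 0: phi[0] = 120 = 120 deg
  cos(120 deg) = -0.5000, sin(120 deg) = 0.8660
  joint[1] = (0.0000, 0.0000) + 7.1 * (-0.5000, 0.8660) = (0.0000 + -3.5500, 0.0000 + 6.1488) = (-3.5500, 6.1488)
link 1: phi[1] = 120 + 150 = 270 deg
  cos(270 deg) = -0.0000, sin(270 deg) = -1.0000
  joint[2] = (-3.5500, 6.1488) + 9 * (-0.0000, -1.0000) = (-3.5500 + -0.0000, 6.1488 + -9.0000) = (-3.5500, -2.8512)
link 2: phi[2] = 120 + 150 + 110 = 380 deg
  cos(380 deg) = 0.9397, sin(380 deg) = 0.3420
  joint[3] = (-3.5500, -2.8512) + 3.9 * (0.9397, 0.3420) = (-3.5500 + 3.6648, -2.8512 + 1.3339) = (0.1148, -1.5173)
link 3: phi[3] = 120 + 150 + 110 + 105 = 485 deg
  cos(485 deg) = -0.5736, sin(485 deg) = 0.8192
  joint[4] = (0.1148, -1.5173) + 2.2 * (-0.5736, 0.8192) = (0.1148 + -1.2619, -1.5173 + 1.8021) = (-1.1471, 0.2848)
End effector: (-1.1471, 0.2848)

Answer: -1.1471 0.2848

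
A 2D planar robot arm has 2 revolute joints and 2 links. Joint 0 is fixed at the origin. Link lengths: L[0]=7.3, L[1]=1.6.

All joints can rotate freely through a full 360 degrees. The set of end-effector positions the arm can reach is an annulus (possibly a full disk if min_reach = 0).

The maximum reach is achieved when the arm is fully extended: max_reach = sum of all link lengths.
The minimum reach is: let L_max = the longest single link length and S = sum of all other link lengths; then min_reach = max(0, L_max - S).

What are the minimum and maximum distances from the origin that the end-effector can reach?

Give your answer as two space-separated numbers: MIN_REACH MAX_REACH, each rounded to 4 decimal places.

Link lengths: [7.3, 1.6]
max_reach = 7.3 + 1.6 = 8.9
L_max = max([7.3, 1.6]) = 7.3
S (sum of others) = 8.9 - 7.3 = 1.6
min_reach = max(0, 7.3 - 1.6) = max(0, 5.7) = 5.7

Answer: 5.7000 8.9000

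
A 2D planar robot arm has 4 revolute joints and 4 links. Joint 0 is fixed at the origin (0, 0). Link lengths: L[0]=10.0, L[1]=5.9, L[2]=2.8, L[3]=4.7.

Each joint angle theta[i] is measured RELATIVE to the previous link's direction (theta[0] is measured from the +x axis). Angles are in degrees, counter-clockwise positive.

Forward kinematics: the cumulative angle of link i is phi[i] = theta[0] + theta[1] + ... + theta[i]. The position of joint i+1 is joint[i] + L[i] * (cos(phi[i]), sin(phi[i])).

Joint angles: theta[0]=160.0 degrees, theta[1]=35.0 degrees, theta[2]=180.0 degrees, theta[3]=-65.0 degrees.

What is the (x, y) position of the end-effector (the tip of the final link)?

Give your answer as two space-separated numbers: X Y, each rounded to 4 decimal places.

joint[0] = (0.0000, 0.0000)  (base)
link 0: phi[0] = 160 = 160 deg
  cos(160 deg) = -0.9397, sin(160 deg) = 0.3420
  joint[1] = (0.0000, 0.0000) + 10 * (-0.9397, 0.3420) = (0.0000 + -9.3969, 0.0000 + 3.4202) = (-9.3969, 3.4202)
link 1: phi[1] = 160 + 35 = 195 deg
  cos(195 deg) = -0.9659, sin(195 deg) = -0.2588
  joint[2] = (-9.3969, 3.4202) + 5.9 * (-0.9659, -0.2588) = (-9.3969 + -5.6990, 3.4202 + -1.5270) = (-15.0959, 1.8932)
link 2: phi[2] = 160 + 35 + 180 = 375 deg
  cos(375 deg) = 0.9659, sin(375 deg) = 0.2588
  joint[3] = (-15.0959, 1.8932) + 2.8 * (0.9659, 0.2588) = (-15.0959 + 2.7046, 1.8932 + 0.7247) = (-12.3913, 2.6179)
link 3: phi[3] = 160 + 35 + 180 + -65 = 310 deg
  cos(310 deg) = 0.6428, sin(310 deg) = -0.7660
  joint[4] = (-12.3913, 2.6179) + 4.7 * (0.6428, -0.7660) = (-12.3913 + 3.0211, 2.6179 + -3.6004) = (-9.3702, -0.9825)
End effector: (-9.3702, -0.9825)

Answer: -9.3702 -0.9825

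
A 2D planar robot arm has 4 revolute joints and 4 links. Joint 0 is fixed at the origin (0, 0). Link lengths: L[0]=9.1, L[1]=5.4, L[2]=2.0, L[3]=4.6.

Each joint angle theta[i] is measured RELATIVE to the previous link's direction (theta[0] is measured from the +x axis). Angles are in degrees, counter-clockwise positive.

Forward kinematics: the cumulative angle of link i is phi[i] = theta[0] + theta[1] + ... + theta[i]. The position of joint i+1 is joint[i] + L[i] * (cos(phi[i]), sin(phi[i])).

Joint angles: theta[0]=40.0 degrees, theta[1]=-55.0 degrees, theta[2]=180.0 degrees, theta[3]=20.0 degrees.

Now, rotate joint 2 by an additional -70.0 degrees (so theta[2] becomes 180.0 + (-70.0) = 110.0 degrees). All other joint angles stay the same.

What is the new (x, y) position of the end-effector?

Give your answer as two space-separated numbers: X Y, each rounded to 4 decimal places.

joint[0] = (0.0000, 0.0000)  (base)
link 0: phi[0] = 40 = 40 deg
  cos(40 deg) = 0.7660, sin(40 deg) = 0.6428
  joint[1] = (0.0000, 0.0000) + 9.1 * (0.7660, 0.6428) = (0.0000 + 6.9710, 0.0000 + 5.8494) = (6.9710, 5.8494)
link 1: phi[1] = 40 + -55 = -15 deg
  cos(-15 deg) = 0.9659, sin(-15 deg) = -0.2588
  joint[2] = (6.9710, 5.8494) + 5.4 * (0.9659, -0.2588) = (6.9710 + 5.2160, 5.8494 + -1.3976) = (12.1870, 4.4517)
link 2: phi[2] = 40 + -55 + 110 = 95 deg
  cos(95 deg) = -0.0872, sin(95 deg) = 0.9962
  joint[3] = (12.1870, 4.4517) + 2 * (-0.0872, 0.9962) = (12.1870 + -0.1743, 4.4517 + 1.9924) = (12.0127, 6.4441)
link 3: phi[3] = 40 + -55 + 110 + 20 = 115 deg
  cos(115 deg) = -0.4226, sin(115 deg) = 0.9063
  joint[4] = (12.0127, 6.4441) + 4.6 * (-0.4226, 0.9063) = (12.0127 + -1.9440, 6.4441 + 4.1690) = (10.0686, 10.6131)
End effector: (10.0686, 10.6131)

Answer: 10.0686 10.6131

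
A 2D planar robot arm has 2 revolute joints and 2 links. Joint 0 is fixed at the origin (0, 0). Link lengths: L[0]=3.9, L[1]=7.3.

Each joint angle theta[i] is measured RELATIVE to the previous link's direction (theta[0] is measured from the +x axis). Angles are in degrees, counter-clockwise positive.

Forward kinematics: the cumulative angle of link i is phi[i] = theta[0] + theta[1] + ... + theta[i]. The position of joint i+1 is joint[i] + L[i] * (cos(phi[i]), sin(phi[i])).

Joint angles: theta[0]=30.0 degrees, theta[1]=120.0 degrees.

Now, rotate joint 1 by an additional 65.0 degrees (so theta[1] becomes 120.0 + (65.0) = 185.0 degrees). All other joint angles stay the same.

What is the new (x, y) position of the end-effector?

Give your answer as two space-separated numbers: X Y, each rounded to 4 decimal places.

joint[0] = (0.0000, 0.0000)  (base)
link 0: phi[0] = 30 = 30 deg
  cos(30 deg) = 0.8660, sin(30 deg) = 0.5000
  joint[1] = (0.0000, 0.0000) + 3.9 * (0.8660, 0.5000) = (0.0000 + 3.3775, 0.0000 + 1.9500) = (3.3775, 1.9500)
link 1: phi[1] = 30 + 185 = 215 deg
  cos(215 deg) = -0.8192, sin(215 deg) = -0.5736
  joint[2] = (3.3775, 1.9500) + 7.3 * (-0.8192, -0.5736) = (3.3775 + -5.9798, 1.9500 + -4.1871) = (-2.6023, -2.2371)
End effector: (-2.6023, -2.2371)

Answer: -2.6023 -2.2371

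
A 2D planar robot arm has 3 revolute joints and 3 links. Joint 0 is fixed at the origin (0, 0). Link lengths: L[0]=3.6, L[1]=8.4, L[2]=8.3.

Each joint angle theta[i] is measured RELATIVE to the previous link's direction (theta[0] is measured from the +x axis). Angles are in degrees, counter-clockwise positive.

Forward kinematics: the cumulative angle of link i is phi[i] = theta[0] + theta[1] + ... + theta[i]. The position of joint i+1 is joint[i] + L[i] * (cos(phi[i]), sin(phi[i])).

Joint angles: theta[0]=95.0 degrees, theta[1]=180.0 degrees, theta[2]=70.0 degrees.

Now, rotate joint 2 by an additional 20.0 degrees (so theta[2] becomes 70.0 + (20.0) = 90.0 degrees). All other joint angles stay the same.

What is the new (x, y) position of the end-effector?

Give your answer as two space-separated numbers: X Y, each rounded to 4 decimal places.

Answer: 8.6868 -4.0583

Derivation:
joint[0] = (0.0000, 0.0000)  (base)
link 0: phi[0] = 95 = 95 deg
  cos(95 deg) = -0.0872, sin(95 deg) = 0.9962
  joint[1] = (0.0000, 0.0000) + 3.6 * (-0.0872, 0.9962) = (0.0000 + -0.3138, 0.0000 + 3.5863) = (-0.3138, 3.5863)
link 1: phi[1] = 95 + 180 = 275 deg
  cos(275 deg) = 0.0872, sin(275 deg) = -0.9962
  joint[2] = (-0.3138, 3.5863) + 8.4 * (0.0872, -0.9962) = (-0.3138 + 0.7321, 3.5863 + -8.3680) = (0.4183, -4.7817)
link 2: phi[2] = 95 + 180 + 90 = 365 deg
  cos(365 deg) = 0.9962, sin(365 deg) = 0.0872
  joint[3] = (0.4183, -4.7817) + 8.3 * (0.9962, 0.0872) = (0.4183 + 8.2684, -4.7817 + 0.7234) = (8.6868, -4.0583)
End effector: (8.6868, -4.0583)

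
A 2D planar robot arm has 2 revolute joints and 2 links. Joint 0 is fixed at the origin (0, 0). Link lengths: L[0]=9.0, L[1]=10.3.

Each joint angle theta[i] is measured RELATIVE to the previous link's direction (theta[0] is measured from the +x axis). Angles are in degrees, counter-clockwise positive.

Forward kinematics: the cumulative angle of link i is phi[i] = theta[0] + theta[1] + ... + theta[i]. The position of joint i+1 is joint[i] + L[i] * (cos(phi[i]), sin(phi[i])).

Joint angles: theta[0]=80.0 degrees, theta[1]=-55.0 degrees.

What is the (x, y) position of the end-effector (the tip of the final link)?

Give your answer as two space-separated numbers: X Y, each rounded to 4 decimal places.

joint[0] = (0.0000, 0.0000)  (base)
link 0: phi[0] = 80 = 80 deg
  cos(80 deg) = 0.1736, sin(80 deg) = 0.9848
  joint[1] = (0.0000, 0.0000) + 9 * (0.1736, 0.9848) = (0.0000 + 1.5628, 0.0000 + 8.8633) = (1.5628, 8.8633)
link 1: phi[1] = 80 + -55 = 25 deg
  cos(25 deg) = 0.9063, sin(25 deg) = 0.4226
  joint[2] = (1.5628, 8.8633) + 10.3 * (0.9063, 0.4226) = (1.5628 + 9.3350, 8.8633 + 4.3530) = (10.8978, 13.2162)
End effector: (10.8978, 13.2162)

Answer: 10.8978 13.2162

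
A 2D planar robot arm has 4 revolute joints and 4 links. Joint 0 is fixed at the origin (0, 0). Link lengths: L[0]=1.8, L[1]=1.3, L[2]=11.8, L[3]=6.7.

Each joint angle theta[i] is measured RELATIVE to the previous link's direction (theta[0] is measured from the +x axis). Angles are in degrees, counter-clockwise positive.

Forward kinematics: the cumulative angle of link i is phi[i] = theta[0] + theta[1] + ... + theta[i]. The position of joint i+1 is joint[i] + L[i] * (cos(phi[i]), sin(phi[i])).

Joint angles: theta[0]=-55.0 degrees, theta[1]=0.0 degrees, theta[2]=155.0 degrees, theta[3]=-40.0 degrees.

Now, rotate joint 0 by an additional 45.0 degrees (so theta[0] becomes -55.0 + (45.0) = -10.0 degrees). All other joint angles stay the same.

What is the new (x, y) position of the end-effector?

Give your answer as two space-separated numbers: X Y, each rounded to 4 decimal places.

Answer: -8.3472 12.7016

Derivation:
joint[0] = (0.0000, 0.0000)  (base)
link 0: phi[0] = -10 = -10 deg
  cos(-10 deg) = 0.9848, sin(-10 deg) = -0.1736
  joint[1] = (0.0000, 0.0000) + 1.8 * (0.9848, -0.1736) = (0.0000 + 1.7727, 0.0000 + -0.3126) = (1.7727, -0.3126)
link 1: phi[1] = -10 + 0 = -10 deg
  cos(-10 deg) = 0.9848, sin(-10 deg) = -0.1736
  joint[2] = (1.7727, -0.3126) + 1.3 * (0.9848, -0.1736) = (1.7727 + 1.2803, -0.3126 + -0.2257) = (3.0529, -0.5383)
link 2: phi[2] = -10 + 0 + 155 = 145 deg
  cos(145 deg) = -0.8192, sin(145 deg) = 0.5736
  joint[3] = (3.0529, -0.5383) + 11.8 * (-0.8192, 0.5736) = (3.0529 + -9.6660, -0.5383 + 6.7682) = (-6.6131, 6.2299)
link 3: phi[3] = -10 + 0 + 155 + -40 = 105 deg
  cos(105 deg) = -0.2588, sin(105 deg) = 0.9659
  joint[4] = (-6.6131, 6.2299) + 6.7 * (-0.2588, 0.9659) = (-6.6131 + -1.7341, 6.2299 + 6.4717) = (-8.3472, 12.7016)
End effector: (-8.3472, 12.7016)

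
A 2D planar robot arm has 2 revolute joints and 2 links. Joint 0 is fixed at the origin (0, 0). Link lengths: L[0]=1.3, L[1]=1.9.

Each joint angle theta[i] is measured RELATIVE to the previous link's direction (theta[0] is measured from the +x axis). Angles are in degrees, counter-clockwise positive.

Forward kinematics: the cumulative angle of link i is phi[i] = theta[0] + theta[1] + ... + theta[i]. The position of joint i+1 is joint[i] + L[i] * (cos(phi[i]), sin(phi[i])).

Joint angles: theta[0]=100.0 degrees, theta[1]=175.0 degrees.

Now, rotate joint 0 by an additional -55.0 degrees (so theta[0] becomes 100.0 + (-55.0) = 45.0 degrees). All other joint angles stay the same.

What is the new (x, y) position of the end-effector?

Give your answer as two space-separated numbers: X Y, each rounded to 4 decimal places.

Answer: -0.5362 -0.3021

Derivation:
joint[0] = (0.0000, 0.0000)  (base)
link 0: phi[0] = 45 = 45 deg
  cos(45 deg) = 0.7071, sin(45 deg) = 0.7071
  joint[1] = (0.0000, 0.0000) + 1.3 * (0.7071, 0.7071) = (0.0000 + 0.9192, 0.0000 + 0.9192) = (0.9192, 0.9192)
link 1: phi[1] = 45 + 175 = 220 deg
  cos(220 deg) = -0.7660, sin(220 deg) = -0.6428
  joint[2] = (0.9192, 0.9192) + 1.9 * (-0.7660, -0.6428) = (0.9192 + -1.4555, 0.9192 + -1.2213) = (-0.5362, -0.3021)
End effector: (-0.5362, -0.3021)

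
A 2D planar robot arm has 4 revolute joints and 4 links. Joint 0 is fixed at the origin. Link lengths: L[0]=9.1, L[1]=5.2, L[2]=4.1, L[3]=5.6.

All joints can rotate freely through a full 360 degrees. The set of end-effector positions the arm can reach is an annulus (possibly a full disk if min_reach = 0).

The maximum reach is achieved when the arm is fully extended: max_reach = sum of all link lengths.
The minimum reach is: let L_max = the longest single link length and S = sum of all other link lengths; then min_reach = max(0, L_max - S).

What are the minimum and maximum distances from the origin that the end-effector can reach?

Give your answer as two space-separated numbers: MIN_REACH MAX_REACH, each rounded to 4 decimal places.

Link lengths: [9.1, 5.2, 4.1, 5.6]
max_reach = 9.1 + 5.2 + 4.1 + 5.6 = 24
L_max = max([9.1, 5.2, 4.1, 5.6]) = 9.1
S (sum of others) = 24 - 9.1 = 14.9
min_reach = max(0, 9.1 - 14.9) = max(0, -5.8) = 0

Answer: 0.0000 24.0000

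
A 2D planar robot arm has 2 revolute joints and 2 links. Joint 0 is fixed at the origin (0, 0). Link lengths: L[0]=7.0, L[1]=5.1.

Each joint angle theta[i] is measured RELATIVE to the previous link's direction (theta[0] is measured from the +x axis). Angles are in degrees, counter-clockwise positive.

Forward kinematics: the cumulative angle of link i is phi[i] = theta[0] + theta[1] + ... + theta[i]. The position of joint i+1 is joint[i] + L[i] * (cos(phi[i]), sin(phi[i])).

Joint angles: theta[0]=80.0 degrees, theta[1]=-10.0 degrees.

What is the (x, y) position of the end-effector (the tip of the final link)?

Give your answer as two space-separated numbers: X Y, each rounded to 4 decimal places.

joint[0] = (0.0000, 0.0000)  (base)
link 0: phi[0] = 80 = 80 deg
  cos(80 deg) = 0.1736, sin(80 deg) = 0.9848
  joint[1] = (0.0000, 0.0000) + 7 * (0.1736, 0.9848) = (0.0000 + 1.2155, 0.0000 + 6.8937) = (1.2155, 6.8937)
link 1: phi[1] = 80 + -10 = 70 deg
  cos(70 deg) = 0.3420, sin(70 deg) = 0.9397
  joint[2] = (1.2155, 6.8937) + 5.1 * (0.3420, 0.9397) = (1.2155 + 1.7443, 6.8937 + 4.7924) = (2.9598, 11.6861)
End effector: (2.9598, 11.6861)

Answer: 2.9598 11.6861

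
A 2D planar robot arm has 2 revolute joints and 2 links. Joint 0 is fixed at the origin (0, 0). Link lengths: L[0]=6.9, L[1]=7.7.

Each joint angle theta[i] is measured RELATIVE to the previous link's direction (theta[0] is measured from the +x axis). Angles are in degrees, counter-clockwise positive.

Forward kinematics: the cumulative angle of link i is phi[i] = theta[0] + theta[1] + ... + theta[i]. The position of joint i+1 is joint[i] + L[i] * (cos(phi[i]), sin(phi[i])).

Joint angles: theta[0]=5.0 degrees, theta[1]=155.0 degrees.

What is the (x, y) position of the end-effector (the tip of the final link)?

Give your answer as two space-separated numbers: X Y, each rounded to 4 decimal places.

Answer: -0.3619 3.2349

Derivation:
joint[0] = (0.0000, 0.0000)  (base)
link 0: phi[0] = 5 = 5 deg
  cos(5 deg) = 0.9962, sin(5 deg) = 0.0872
  joint[1] = (0.0000, 0.0000) + 6.9 * (0.9962, 0.0872) = (0.0000 + 6.8737, 0.0000 + 0.6014) = (6.8737, 0.6014)
link 1: phi[1] = 5 + 155 = 160 deg
  cos(160 deg) = -0.9397, sin(160 deg) = 0.3420
  joint[2] = (6.8737, 0.6014) + 7.7 * (-0.9397, 0.3420) = (6.8737 + -7.2356, 0.6014 + 2.6336) = (-0.3619, 3.2349)
End effector: (-0.3619, 3.2349)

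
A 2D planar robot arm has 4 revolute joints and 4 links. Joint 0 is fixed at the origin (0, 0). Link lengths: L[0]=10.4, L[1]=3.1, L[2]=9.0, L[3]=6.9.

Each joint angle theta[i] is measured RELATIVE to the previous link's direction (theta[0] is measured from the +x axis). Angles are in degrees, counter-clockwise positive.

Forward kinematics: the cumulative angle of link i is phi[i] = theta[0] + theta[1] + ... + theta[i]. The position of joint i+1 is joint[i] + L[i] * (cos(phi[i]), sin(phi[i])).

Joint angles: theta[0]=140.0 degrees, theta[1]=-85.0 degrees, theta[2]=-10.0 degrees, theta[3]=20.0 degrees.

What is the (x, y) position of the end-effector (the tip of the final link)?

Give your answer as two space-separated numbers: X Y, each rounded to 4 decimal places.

joint[0] = (0.0000, 0.0000)  (base)
link 0: phi[0] = 140 = 140 deg
  cos(140 deg) = -0.7660, sin(140 deg) = 0.6428
  joint[1] = (0.0000, 0.0000) + 10.4 * (-0.7660, 0.6428) = (0.0000 + -7.9669, 0.0000 + 6.6850) = (-7.9669, 6.6850)
link 1: phi[1] = 140 + -85 = 55 deg
  cos(55 deg) = 0.5736, sin(55 deg) = 0.8192
  joint[2] = (-7.9669, 6.6850) + 3.1 * (0.5736, 0.8192) = (-7.9669 + 1.7781, 6.6850 + 2.5394) = (-6.1888, 9.2244)
link 2: phi[2] = 140 + -85 + -10 = 45 deg
  cos(45 deg) = 0.7071, sin(45 deg) = 0.7071
  joint[3] = (-6.1888, 9.2244) + 9 * (0.7071, 0.7071) = (-6.1888 + 6.3640, 9.2244 + 6.3640) = (0.1752, 15.5883)
link 3: phi[3] = 140 + -85 + -10 + 20 = 65 deg
  cos(65 deg) = 0.4226, sin(65 deg) = 0.9063
  joint[4] = (0.1752, 15.5883) + 6.9 * (0.4226, 0.9063) = (0.1752 + 2.9161, 15.5883 + 6.2535) = (3.0913, 21.8418)
End effector: (3.0913, 21.8418)

Answer: 3.0913 21.8418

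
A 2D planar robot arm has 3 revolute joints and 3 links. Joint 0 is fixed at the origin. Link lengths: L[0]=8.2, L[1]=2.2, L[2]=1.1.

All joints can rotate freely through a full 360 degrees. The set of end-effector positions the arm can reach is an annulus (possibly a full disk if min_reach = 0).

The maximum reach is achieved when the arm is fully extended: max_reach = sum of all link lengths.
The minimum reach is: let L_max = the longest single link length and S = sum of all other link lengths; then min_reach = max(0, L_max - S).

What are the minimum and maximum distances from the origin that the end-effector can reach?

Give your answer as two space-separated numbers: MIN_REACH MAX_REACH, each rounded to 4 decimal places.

Link lengths: [8.2, 2.2, 1.1]
max_reach = 8.2 + 2.2 + 1.1 = 11.5
L_max = max([8.2, 2.2, 1.1]) = 8.2
S (sum of others) = 11.5 - 8.2 = 3.3
min_reach = max(0, 8.2 - 3.3) = max(0, 4.9) = 4.9

Answer: 4.9000 11.5000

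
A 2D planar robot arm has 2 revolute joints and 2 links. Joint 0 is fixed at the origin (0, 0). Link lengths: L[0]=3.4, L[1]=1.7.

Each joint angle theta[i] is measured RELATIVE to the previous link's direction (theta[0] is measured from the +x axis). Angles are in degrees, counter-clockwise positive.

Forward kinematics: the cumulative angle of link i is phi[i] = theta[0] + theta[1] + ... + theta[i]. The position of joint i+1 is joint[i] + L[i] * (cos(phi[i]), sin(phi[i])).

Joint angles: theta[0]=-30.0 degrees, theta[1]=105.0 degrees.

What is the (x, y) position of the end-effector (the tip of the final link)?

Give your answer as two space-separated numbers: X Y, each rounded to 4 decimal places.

joint[0] = (0.0000, 0.0000)  (base)
link 0: phi[0] = -30 = -30 deg
  cos(-30 deg) = 0.8660, sin(-30 deg) = -0.5000
  joint[1] = (0.0000, 0.0000) + 3.4 * (0.8660, -0.5000) = (0.0000 + 2.9445, 0.0000 + -1.7000) = (2.9445, -1.7000)
link 1: phi[1] = -30 + 105 = 75 deg
  cos(75 deg) = 0.2588, sin(75 deg) = 0.9659
  joint[2] = (2.9445, -1.7000) + 1.7 * (0.2588, 0.9659) = (2.9445 + 0.4400, -1.7000 + 1.6421) = (3.3845, -0.0579)
End effector: (3.3845, -0.0579)

Answer: 3.3845 -0.0579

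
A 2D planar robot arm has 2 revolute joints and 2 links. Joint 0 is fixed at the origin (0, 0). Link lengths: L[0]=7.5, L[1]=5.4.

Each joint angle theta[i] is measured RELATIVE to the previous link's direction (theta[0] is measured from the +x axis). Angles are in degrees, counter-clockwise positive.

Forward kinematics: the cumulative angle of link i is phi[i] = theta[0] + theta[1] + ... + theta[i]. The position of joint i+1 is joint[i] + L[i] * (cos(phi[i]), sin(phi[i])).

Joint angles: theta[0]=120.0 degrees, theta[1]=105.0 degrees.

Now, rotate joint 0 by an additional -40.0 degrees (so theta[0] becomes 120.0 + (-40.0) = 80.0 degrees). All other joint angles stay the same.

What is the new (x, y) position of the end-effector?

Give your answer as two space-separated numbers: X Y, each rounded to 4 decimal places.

joint[0] = (0.0000, 0.0000)  (base)
link 0: phi[0] = 80 = 80 deg
  cos(80 deg) = 0.1736, sin(80 deg) = 0.9848
  joint[1] = (0.0000, 0.0000) + 7.5 * (0.1736, 0.9848) = (0.0000 + 1.3024, 0.0000 + 7.3861) = (1.3024, 7.3861)
link 1: phi[1] = 80 + 105 = 185 deg
  cos(185 deg) = -0.9962, sin(185 deg) = -0.0872
  joint[2] = (1.3024, 7.3861) + 5.4 * (-0.9962, -0.0872) = (1.3024 + -5.3795, 7.3861 + -0.4706) = (-4.0771, 6.9154)
End effector: (-4.0771, 6.9154)

Answer: -4.0771 6.9154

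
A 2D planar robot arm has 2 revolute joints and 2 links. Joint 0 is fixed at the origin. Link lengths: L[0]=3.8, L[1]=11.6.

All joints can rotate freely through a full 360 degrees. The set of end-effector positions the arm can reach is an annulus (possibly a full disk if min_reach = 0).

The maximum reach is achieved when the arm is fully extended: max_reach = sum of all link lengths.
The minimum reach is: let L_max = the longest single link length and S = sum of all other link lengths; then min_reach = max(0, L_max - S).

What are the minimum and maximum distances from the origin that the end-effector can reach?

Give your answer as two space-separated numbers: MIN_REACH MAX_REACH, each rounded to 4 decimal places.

Answer: 7.8000 15.4000

Derivation:
Link lengths: [3.8, 11.6]
max_reach = 3.8 + 11.6 = 15.4
L_max = max([3.8, 11.6]) = 11.6
S (sum of others) = 15.4 - 11.6 = 3.8
min_reach = max(0, 11.6 - 3.8) = max(0, 7.8) = 7.8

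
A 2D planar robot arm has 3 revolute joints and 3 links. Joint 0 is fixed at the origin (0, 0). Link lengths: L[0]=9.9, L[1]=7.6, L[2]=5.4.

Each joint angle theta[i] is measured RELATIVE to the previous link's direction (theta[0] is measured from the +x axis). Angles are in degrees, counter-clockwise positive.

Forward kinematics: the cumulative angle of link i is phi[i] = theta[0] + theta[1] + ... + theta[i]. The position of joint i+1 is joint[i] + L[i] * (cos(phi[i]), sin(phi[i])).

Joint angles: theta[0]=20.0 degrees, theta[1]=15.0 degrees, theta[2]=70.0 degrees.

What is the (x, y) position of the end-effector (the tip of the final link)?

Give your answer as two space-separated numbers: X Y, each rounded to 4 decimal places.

Answer: 14.1309 12.9612

Derivation:
joint[0] = (0.0000, 0.0000)  (base)
link 0: phi[0] = 20 = 20 deg
  cos(20 deg) = 0.9397, sin(20 deg) = 0.3420
  joint[1] = (0.0000, 0.0000) + 9.9 * (0.9397, 0.3420) = (0.0000 + 9.3030, 0.0000 + 3.3860) = (9.3030, 3.3860)
link 1: phi[1] = 20 + 15 = 35 deg
  cos(35 deg) = 0.8192, sin(35 deg) = 0.5736
  joint[2] = (9.3030, 3.3860) + 7.6 * (0.8192, 0.5736) = (9.3030 + 6.2256, 3.3860 + 4.3592) = (15.5285, 7.7452)
link 2: phi[2] = 20 + 15 + 70 = 105 deg
  cos(105 deg) = -0.2588, sin(105 deg) = 0.9659
  joint[3] = (15.5285, 7.7452) + 5.4 * (-0.2588, 0.9659) = (15.5285 + -1.3976, 7.7452 + 5.2160) = (14.1309, 12.9612)
End effector: (14.1309, 12.9612)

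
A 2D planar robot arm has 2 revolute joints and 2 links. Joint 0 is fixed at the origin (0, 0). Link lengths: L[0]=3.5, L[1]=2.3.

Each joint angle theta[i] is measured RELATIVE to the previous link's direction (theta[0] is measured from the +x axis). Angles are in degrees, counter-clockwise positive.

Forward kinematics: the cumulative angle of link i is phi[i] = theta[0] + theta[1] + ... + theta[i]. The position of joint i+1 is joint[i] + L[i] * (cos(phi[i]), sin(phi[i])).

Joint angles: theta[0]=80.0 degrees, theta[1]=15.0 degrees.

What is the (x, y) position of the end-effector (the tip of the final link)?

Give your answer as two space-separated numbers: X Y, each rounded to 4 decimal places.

Answer: 0.4073 5.7381

Derivation:
joint[0] = (0.0000, 0.0000)  (base)
link 0: phi[0] = 80 = 80 deg
  cos(80 deg) = 0.1736, sin(80 deg) = 0.9848
  joint[1] = (0.0000, 0.0000) + 3.5 * (0.1736, 0.9848) = (0.0000 + 0.6078, 0.0000 + 3.4468) = (0.6078, 3.4468)
link 1: phi[1] = 80 + 15 = 95 deg
  cos(95 deg) = -0.0872, sin(95 deg) = 0.9962
  joint[2] = (0.6078, 3.4468) + 2.3 * (-0.0872, 0.9962) = (0.6078 + -0.2005, 3.4468 + 2.2912) = (0.4073, 5.7381)
End effector: (0.4073, 5.7381)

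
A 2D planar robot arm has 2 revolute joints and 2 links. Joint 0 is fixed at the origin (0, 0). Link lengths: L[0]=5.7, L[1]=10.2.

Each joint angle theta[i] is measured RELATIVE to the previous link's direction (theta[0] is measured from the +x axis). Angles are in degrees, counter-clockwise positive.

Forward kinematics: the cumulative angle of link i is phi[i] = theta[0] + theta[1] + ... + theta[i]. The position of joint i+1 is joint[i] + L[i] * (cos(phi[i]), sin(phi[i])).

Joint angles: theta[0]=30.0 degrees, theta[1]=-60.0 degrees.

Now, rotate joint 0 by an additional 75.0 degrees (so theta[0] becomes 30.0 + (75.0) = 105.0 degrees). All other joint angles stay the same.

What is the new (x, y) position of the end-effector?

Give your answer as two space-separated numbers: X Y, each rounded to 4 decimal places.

Answer: 5.7372 12.7183

Derivation:
joint[0] = (0.0000, 0.0000)  (base)
link 0: phi[0] = 105 = 105 deg
  cos(105 deg) = -0.2588, sin(105 deg) = 0.9659
  joint[1] = (0.0000, 0.0000) + 5.7 * (-0.2588, 0.9659) = (0.0000 + -1.4753, 0.0000 + 5.5058) = (-1.4753, 5.5058)
link 1: phi[1] = 105 + -60 = 45 deg
  cos(45 deg) = 0.7071, sin(45 deg) = 0.7071
  joint[2] = (-1.4753, 5.5058) + 10.2 * (0.7071, 0.7071) = (-1.4753 + 7.2125, 5.5058 + 7.2125) = (5.7372, 12.7183)
End effector: (5.7372, 12.7183)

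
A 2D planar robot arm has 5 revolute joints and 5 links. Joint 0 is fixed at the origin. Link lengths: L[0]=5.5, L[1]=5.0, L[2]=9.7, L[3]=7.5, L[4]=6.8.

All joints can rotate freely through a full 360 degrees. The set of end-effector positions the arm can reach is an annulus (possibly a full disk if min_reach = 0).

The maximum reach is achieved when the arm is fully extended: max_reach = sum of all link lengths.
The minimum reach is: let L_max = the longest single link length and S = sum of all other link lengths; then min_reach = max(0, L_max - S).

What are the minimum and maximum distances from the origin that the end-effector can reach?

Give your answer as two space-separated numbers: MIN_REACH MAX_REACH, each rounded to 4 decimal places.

Answer: 0.0000 34.5000

Derivation:
Link lengths: [5.5, 5.0, 9.7, 7.5, 6.8]
max_reach = 5.5 + 5 + 9.7 + 7.5 + 6.8 = 34.5
L_max = max([5.5, 5.0, 9.7, 7.5, 6.8]) = 9.7
S (sum of others) = 34.5 - 9.7 = 24.8
min_reach = max(0, 9.7 - 24.8) = max(0, -15.1) = 0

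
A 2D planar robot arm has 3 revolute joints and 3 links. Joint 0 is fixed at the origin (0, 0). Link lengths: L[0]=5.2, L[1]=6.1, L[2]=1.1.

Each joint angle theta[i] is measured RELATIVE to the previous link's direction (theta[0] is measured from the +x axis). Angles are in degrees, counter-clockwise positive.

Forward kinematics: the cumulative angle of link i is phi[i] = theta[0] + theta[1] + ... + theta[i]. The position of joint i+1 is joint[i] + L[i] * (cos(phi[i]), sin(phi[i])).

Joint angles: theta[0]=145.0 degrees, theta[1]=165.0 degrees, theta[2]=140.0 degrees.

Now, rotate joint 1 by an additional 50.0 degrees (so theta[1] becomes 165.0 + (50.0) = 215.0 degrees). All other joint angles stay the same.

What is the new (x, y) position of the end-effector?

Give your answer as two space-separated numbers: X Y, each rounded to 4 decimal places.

Answer: 0.9978 3.6897

Derivation:
joint[0] = (0.0000, 0.0000)  (base)
link 0: phi[0] = 145 = 145 deg
  cos(145 deg) = -0.8192, sin(145 deg) = 0.5736
  joint[1] = (0.0000, 0.0000) + 5.2 * (-0.8192, 0.5736) = (0.0000 + -4.2596, 0.0000 + 2.9826) = (-4.2596, 2.9826)
link 1: phi[1] = 145 + 215 = 360 deg
  cos(360 deg) = 1.0000, sin(360 deg) = -0.0000
  joint[2] = (-4.2596, 2.9826) + 6.1 * (1.0000, -0.0000) = (-4.2596 + 6.1000, 2.9826 + -0.0000) = (1.8404, 2.9826)
link 2: phi[2] = 145 + 215 + 140 = 500 deg
  cos(500 deg) = -0.7660, sin(500 deg) = 0.6428
  joint[3] = (1.8404, 2.9826) + 1.1 * (-0.7660, 0.6428) = (1.8404 + -0.8426, 2.9826 + 0.7071) = (0.9978, 3.6897)
End effector: (0.9978, 3.6897)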